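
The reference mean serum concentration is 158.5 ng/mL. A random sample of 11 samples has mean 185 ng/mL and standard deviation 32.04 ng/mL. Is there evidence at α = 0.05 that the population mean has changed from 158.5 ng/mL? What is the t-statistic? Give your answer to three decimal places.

H0: μ = 158.5; H1: μ ≠ 158.5 (one-sample t-test, two-sided).
t = (x̄ − μ₀)/(s/√n) = (185 − 158.5)/(32.04/√11) = 2.743
df = n − 1 = 10
Two-sided p-value ≈ 0.021
Since p ≈ 0.021 < α = 0.05, reject H0; the evidence is statistically significant.

2.743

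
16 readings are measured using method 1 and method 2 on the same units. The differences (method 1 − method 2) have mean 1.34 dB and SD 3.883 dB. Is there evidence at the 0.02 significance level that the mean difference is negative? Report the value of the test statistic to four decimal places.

1.3804

H0: μ_d = 0; H1: μ_d < 0 (paired t-test on the differences, left-tailed).
t = d̄/(s_d/√n) = 1.34/(3.883/√16) = 1.3804
df = n − 1 = 15
p-value = P(T ≤ 1.3804) ≈ 0.906
Since p ≈ 0.906 > α = 0.02, fail to reject H0; the data do not provide sufficient evidence against H0.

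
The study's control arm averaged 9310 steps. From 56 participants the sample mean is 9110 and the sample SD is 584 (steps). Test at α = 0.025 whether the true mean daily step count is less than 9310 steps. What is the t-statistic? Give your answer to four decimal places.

-2.5628

H0: μ = 9310; H1: μ < 9310 (one-sample t-test, left-tailed).
t = (x̄ − μ₀)/(s/√n) = (9110 − 9310)/(584/√56) = -2.5628
df = n − 1 = 55
p-value = P(T ≤ -2.5628) ≈ 0.0066
Since p ≈ 0.0066 < α = 0.025, reject H0; the data support H1.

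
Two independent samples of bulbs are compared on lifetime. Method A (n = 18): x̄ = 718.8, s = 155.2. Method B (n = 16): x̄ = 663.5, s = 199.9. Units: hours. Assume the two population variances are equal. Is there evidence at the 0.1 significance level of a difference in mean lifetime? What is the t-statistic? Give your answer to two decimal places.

Let group 1 = method A, group 2 = method B. H0: μ_1 = μ_2; H1: μ_1 ≠ μ_2 (two-sample pooled-variance t-test, two-sided).
s_p² = [(18−1)·155.2² + (16−1)·199.9²]/(18+16−2) = 31527.5
t = (718.8 − 663.5)/√[31527.5·(1/18 + 1/16)] = 0.91
df = n₁ + n₂ − 2 = 32
Two-sided p-value ≈ 0.371
Since p ≈ 0.371 > α = 0.1, fail to reject H0; the evidence is not statistically significant.

0.91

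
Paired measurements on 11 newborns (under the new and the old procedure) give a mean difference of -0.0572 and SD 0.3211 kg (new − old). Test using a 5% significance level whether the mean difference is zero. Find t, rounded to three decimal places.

-0.591

H0: μ_d = 0; H1: μ_d ≠ 0 (paired t-test on the differences, two-sided).
t = d̄/(s_d/√n) = -0.0572/(0.3211/√11) = -0.591
df = n − 1 = 10
Two-sided p-value ≈ 0.568
Since p ≈ 0.568 > α = 0.05, fail to reject H0; the evidence is not statistically significant.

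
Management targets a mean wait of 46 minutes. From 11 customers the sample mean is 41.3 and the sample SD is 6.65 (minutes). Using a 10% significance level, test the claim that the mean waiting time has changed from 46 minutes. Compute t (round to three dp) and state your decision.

H0: μ = 46; H1: μ ≠ 46 (one-sample t-test, two-sided).
t = (x̄ − μ₀)/(s/√n) = (41.3 − 46)/(6.65/√11) = -2.344
df = n − 1 = 10
Two-sided p-value ≈ 0.041
Since p ≈ 0.041 < α = 0.1, reject H0; the evidence is statistically significant.

t = -2.344; reject H0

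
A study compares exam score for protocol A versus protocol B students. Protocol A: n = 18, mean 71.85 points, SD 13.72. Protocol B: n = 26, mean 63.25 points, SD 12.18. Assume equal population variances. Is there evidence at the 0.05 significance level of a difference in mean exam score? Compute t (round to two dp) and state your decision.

t = 2.19; reject H0

Let group 1 = protocol A, group 2 = protocol B. H0: μ_1 = μ_2; H1: μ_1 ≠ μ_2 (two-sample pooled-variance t-test, two-sided).
s_p² = [(18−1)·13.72² + (26−1)·12.18²]/(18+26−2) = 164.497
t = (71.85 − 63.25)/√[164.497·(1/18 + 1/26)] = 2.19
df = n₁ + n₂ − 2 = 42
Two-sided p-value ≈ 0.034
Since p ≈ 0.034 < α = 0.05, reject H0; the data support H1.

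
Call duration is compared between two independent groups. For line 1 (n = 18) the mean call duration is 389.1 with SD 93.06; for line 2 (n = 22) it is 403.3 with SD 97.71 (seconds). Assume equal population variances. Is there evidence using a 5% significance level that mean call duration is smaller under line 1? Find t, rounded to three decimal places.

-0.467

Let group 1 = line 1, group 2 = line 2. H0: μ_1 = μ_2; H1: μ_1 < μ_2 (two-sample pooled-variance t-test, left-tailed).
s_p² = [(18−1)·93.06² + (22−1)·97.71²]/(18+22−2) = 9150.39
t = (389.1 − 403.3)/√[9150.39·(1/18 + 1/22)] = -0.467
df = n₁ + n₂ − 2 = 38
p-value = P(T ≤ -0.467) ≈ 0.322
Since p ≈ 0.322 > α = 0.05, fail to reject H0; the evidence is not statistically significant.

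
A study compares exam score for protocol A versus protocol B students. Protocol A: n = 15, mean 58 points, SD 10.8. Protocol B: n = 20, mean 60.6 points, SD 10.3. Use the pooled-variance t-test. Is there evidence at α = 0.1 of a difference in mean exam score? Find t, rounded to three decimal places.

-0.724

Let group 1 = protocol A, group 2 = protocol B. H0: μ_1 = μ_2; H1: μ_1 ≠ μ_2 (two-sample pooled-variance t-test, two-sided).
s_p² = [(15−1)·10.8² + (20−1)·10.3²]/(15+20−2) = 110.566
t = (58 − 60.6)/√[110.566·(1/15 + 1/20)] = -0.724
df = n₁ + n₂ − 2 = 33
Two-sided p-value ≈ 0.4742
Since p ≈ 0.4742 > α = 0.1, fail to reject H0; the evidence is not statistically significant.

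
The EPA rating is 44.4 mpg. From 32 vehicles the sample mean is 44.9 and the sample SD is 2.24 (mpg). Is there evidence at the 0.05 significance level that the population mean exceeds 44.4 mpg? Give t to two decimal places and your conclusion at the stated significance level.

t = 1.26; fail to reject H0

H0: μ = 44.4; H1: μ > 44.4 (one-sample t-test, right-tailed).
t = (x̄ − μ₀)/(s/√n) = (44.9 − 44.4)/(2.24/√32) = 1.26
df = n − 1 = 31
p-value = P(T ≥ 1.26) ≈ 0.108
Since p ≈ 0.108 > α = 0.05, fail to reject H0; the evidence is not statistically significant.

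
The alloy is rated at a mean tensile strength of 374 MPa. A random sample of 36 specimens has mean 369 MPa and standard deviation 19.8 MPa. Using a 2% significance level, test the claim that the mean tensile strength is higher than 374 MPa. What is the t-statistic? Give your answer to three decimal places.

H0: μ = 374; H1: μ > 374 (one-sample t-test, right-tailed).
t = (x̄ − μ₀)/(s/√n) = (369 − 374)/(19.8/√36) = -1.515
df = n − 1 = 35
p-value = P(T ≥ -1.515) ≈ 0.9306
Since p ≈ 0.9306 > α = 0.02, fail to reject H0; the data do not provide sufficient evidence against H0.

-1.515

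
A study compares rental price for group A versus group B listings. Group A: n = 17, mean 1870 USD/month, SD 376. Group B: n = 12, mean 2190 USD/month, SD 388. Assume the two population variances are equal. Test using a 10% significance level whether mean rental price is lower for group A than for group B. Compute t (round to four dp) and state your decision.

t = -2.2280; reject H0

Let group 1 = group A, group 2 = group B. H0: μ_1 = μ_2; H1: μ_1 < μ_2 (two-sample pooled-variance t-test, left-tailed).
s_p² = [(17−1)·376² + (12−1)·388²]/(17+12−2) = 145111
t = (1870 − 2190)/√[145111·(1/17 + 1/12)] = -2.2280
df = n₁ + n₂ − 2 = 27
p-value = P(T ≤ -2.2280) ≈ 0.0172
Since p ≈ 0.0172 < α = 0.1, reject H0; the data support H1.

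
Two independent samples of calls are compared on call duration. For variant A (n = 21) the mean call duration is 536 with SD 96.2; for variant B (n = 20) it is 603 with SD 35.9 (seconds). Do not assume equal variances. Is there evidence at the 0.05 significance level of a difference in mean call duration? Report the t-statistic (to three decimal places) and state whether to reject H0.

t = -2.981; reject H0

Let group 1 = variant A, group 2 = variant B. H0: μ_1 = μ_2; H1: μ_1 ≠ μ_2 (Welch's two-sample t-test, two-sided).
t = (x̄_1 − x̄_2)/√(s_1²/n_1 + s_2²/n_2) = (536 − 603)/√(96.2²/21 + 35.9²/20) = -2.981
Welch–Satterthwaite df ≈ 25.70
Two-sided p-value ≈ 0.0062
Since p ≈ 0.0062 < α = 0.05, reject H0; the data support H1.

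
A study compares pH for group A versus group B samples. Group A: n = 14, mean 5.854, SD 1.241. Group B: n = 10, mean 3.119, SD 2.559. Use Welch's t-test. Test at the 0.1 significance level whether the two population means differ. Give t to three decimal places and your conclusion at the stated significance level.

t = 3.127; reject H0

Let group 1 = group A, group 2 = group B. H0: μ_1 = μ_2; H1: μ_1 ≠ μ_2 (Welch's two-sample t-test, two-sided).
t = (x̄_1 − x̄_2)/√(s_1²/n_1 + s_2²/n_2) = (5.854 − 3.119)/√(1.241²/14 + 2.559²/10) = 3.127
Welch–Satterthwaite df ≈ 12.04
Two-sided p-value ≈ 0.009
Since p ≈ 0.009 < α = 0.1, reject H0; the data support H1.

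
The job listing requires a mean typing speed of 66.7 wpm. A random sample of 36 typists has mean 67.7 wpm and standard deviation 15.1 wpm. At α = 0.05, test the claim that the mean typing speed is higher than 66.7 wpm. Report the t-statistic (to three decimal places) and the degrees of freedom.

t = 0.397, df = 35

H0: μ = 66.7; H1: μ > 66.7 (one-sample t-test, right-tailed).
t = (x̄ − μ₀)/(s/√n) = (67.7 − 66.7)/(15.1/√36) = 0.397
df = n − 1 = 35
p-value = P(T ≥ 0.397) ≈ 0.3468
Since p ≈ 0.3468 > α = 0.05, fail to reject H0; the data do not provide sufficient evidence against H0.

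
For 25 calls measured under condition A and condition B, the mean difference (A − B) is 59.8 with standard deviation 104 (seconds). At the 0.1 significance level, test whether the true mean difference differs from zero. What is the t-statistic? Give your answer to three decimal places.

2.875

H0: μ_d = 0; H1: μ_d ≠ 0 (paired t-test on the differences, two-sided).
t = d̄/(s_d/√n) = 59.8/(104/√25) = 2.875
df = n − 1 = 24
Two-sided p-value ≈ 0.0083
Since p ≈ 0.0083 < α = 0.1, reject H0; the data support H1.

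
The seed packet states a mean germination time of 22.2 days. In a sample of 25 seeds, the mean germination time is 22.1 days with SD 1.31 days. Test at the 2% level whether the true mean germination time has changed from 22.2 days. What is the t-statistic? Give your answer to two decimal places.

H0: μ = 22.2; H1: μ ≠ 22.2 (one-sample t-test, two-sided).
t = (x̄ − μ₀)/(s/√n) = (22.1 − 22.2)/(1.31/√25) = -0.38
df = n − 1 = 24
Two-sided p-value ≈ 0.706
Since p ≈ 0.706 > α = 0.02, fail to reject H0; the data do not provide sufficient evidence against H0.

-0.38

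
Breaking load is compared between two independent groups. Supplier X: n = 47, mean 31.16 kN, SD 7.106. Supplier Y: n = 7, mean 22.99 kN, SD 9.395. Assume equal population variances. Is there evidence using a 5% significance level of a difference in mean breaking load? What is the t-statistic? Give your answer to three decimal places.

Let group 1 = supplier X, group 2 = supplier Y. H0: μ_1 = μ_2; H1: μ_1 ≠ μ_2 (two-sample pooled-variance t-test, two-sided).
s_p² = [(47−1)·7.106² + (7−1)·9.395²]/(47+7−2) = 54.8534
t = (31.16 − 22.99)/√[54.8534·(1/47 + 1/7)] = 2.723
df = n₁ + n₂ − 2 = 52
Two-sided p-value ≈ 0.0088
Since p ≈ 0.0088 < α = 0.05, reject H0; the evidence is statistically significant.

2.723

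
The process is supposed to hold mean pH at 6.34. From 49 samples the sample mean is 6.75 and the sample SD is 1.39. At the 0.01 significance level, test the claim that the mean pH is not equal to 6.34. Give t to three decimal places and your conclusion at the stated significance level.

t = 2.065; fail to reject H0

H0: μ = 6.34; H1: μ ≠ 6.34 (one-sample t-test, two-sided).
t = (x̄ − μ₀)/(s/√n) = (6.75 − 6.34)/(1.39/√49) = 2.065
df = n − 1 = 48
Two-sided p-value ≈ 0.044
Since p ≈ 0.044 > α = 0.01, fail to reject H0; the data do not provide sufficient evidence against H0.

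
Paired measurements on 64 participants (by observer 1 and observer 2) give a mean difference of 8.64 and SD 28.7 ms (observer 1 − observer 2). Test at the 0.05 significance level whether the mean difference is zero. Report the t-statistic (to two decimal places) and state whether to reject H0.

t = 2.41; reject H0

H0: μ_d = 0; H1: μ_d ≠ 0 (paired t-test on the differences, two-sided).
t = d̄/(s_d/√n) = 8.64/(28.7/√64) = 2.41
df = n − 1 = 63
Two-sided p-value ≈ 0.019
Since p ≈ 0.019 < α = 0.05, reject H0; the data support H1.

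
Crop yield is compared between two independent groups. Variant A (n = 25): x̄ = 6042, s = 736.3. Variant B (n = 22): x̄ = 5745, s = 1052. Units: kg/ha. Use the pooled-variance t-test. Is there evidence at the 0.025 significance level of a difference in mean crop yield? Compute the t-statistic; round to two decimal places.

Let group 1 = variant A, group 2 = variant B. H0: μ_1 = μ_2; H1: μ_1 ≠ μ_2 (two-sample pooled-variance t-test, two-sided).
s_p² = [(25−1)·736.3² + (22−1)·1052²]/(25+22−2) = 805602
t = (6042 − 5745)/√[805602·(1/25 + 1/22)] = 1.13
df = n₁ + n₂ − 2 = 45
Two-sided p-value ≈ 0.264
Since p ≈ 0.264 > α = 0.025, fail to reject H0; the evidence is not statistically significant.

1.13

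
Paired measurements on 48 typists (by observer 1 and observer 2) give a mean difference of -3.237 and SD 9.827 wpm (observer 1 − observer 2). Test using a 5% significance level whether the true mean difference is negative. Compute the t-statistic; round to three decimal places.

H0: μ_d = 0; H1: μ_d < 0 (paired t-test on the differences, left-tailed).
t = d̄/(s_d/√n) = -3.237/(9.827/√48) = -2.282
df = n − 1 = 47
p-value = P(T ≤ -2.282) ≈ 0.014
Since p ≈ 0.014 < α = 0.05, reject H0; the data support H1.

-2.282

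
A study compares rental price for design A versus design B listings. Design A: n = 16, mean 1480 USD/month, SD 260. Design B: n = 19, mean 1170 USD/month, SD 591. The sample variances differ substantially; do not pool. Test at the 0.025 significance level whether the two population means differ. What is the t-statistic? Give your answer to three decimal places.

2.062

Let group 1 = design A, group 2 = design B. H0: μ_1 = μ_2; H1: μ_1 ≠ μ_2 (Welch's two-sample t-test, two-sided).
t = (x̄_1 − x̄_2)/√(s_1²/n_1 + s_2²/n_2) = (1480 − 1170)/√(260²/16 + 591²/19) = 2.062
Welch–Satterthwaite df ≈ 25.60
Two-sided p-value ≈ 0.050
Since p ≈ 0.050 > α = 0.025, fail to reject H0; the data do not provide sufficient evidence against H0.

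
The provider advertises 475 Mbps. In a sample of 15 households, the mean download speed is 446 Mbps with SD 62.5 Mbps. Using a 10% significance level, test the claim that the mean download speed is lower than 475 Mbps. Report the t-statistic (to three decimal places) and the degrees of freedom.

H0: μ = 475; H1: μ < 475 (one-sample t-test, left-tailed).
t = (x̄ − μ₀)/(s/√n) = (446 − 475)/(62.5/√15) = -1.797
df = n − 1 = 14
p-value = P(T ≤ -1.797) ≈ 0.047
Since p ≈ 0.047 < α = 0.1, reject H0; the data support H1.

t = -1.797, df = 14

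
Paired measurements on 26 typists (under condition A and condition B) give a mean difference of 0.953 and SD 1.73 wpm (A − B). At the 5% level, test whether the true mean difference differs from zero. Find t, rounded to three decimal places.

H0: μ_d = 0; H1: μ_d ≠ 0 (paired t-test on the differences, two-sided).
t = d̄/(s_d/√n) = 0.953/(1.73/√26) = 2.809
df = n − 1 = 25
Two-sided p-value ≈ 0.010
Since p ≈ 0.010 < α = 0.05, reject H0; the evidence is statistically significant.

2.809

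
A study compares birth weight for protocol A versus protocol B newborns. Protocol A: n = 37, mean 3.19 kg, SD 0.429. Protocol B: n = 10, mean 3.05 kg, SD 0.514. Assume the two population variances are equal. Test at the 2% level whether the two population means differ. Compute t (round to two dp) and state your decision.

t = 0.88; fail to reject H0

Let group 1 = protocol A, group 2 = protocol B. H0: μ_1 = μ_2; H1: μ_1 ≠ μ_2 (two-sample pooled-variance t-test, two-sided).
s_p² = [(37−1)·0.429² + (10−1)·0.514²]/(37+10−2) = 0.200072
t = (3.19 − 3.05)/√[0.200072·(1/37 + 1/10)] = 0.88
df = n₁ + n₂ − 2 = 45
Two-sided p-value ≈ 0.385
Since p ≈ 0.385 > α = 0.02, fail to reject H0; the evidence is not statistically significant.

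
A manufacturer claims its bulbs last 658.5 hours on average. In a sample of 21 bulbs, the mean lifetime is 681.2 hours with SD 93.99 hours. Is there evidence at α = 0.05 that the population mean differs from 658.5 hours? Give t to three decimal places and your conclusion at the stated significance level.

t = 1.107; fail to reject H0

H0: μ = 658.5; H1: μ ≠ 658.5 (one-sample t-test, two-sided).
t = (x̄ − μ₀)/(s/√n) = (681.2 − 658.5)/(93.99/√21) = 1.107
df = n − 1 = 20
Two-sided p-value ≈ 0.282
Since p ≈ 0.282 > α = 0.05, fail to reject H0; the data do not provide sufficient evidence against H0.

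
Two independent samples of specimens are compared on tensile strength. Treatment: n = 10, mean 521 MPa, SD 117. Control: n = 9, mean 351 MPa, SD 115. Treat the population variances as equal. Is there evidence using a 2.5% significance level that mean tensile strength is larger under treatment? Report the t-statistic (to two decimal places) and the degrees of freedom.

t = 3.19, df = 17

Let group 1 = treatment, group 2 = control. H0: μ_1 = μ_2; H1: μ_1 > μ_2 (two-sample pooled-variance t-test, right-tailed).
s_p² = [(10−1)·117² + (9−1)·115²]/(10+9−2) = 13470.6
t = (521 − 351)/√[13470.6·(1/10 + 1/9)] = 3.19
df = n₁ + n₂ − 2 = 17
p-value = P(T ≥ 3.19) ≈ 0.003
Since p ≈ 0.003 < α = 0.025, reject H0; the data support H1.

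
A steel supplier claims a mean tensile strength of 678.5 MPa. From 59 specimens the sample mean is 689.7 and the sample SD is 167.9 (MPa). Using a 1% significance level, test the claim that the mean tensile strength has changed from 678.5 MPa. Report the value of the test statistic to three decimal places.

0.512

H0: μ = 678.5; H1: μ ≠ 678.5 (one-sample t-test, two-sided).
t = (x̄ − μ₀)/(s/√n) = (689.7 − 678.5)/(167.9/√59) = 0.512
df = n − 1 = 58
Two-sided p-value ≈ 0.610
Since p ≈ 0.610 > α = 0.01, fail to reject H0; the data do not provide sufficient evidence against H0.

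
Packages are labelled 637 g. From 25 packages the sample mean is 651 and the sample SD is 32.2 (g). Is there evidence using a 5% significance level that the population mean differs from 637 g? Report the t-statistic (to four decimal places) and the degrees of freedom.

t = 2.1739, df = 24

H0: μ = 637; H1: μ ≠ 637 (one-sample t-test, two-sided).
t = (x̄ − μ₀)/(s/√n) = (651 − 637)/(32.2/√25) = 2.1739
df = n − 1 = 24
Two-sided p-value ≈ 0.040
Since p ≈ 0.040 < α = 0.05, reject H0; the evidence is statistically significant.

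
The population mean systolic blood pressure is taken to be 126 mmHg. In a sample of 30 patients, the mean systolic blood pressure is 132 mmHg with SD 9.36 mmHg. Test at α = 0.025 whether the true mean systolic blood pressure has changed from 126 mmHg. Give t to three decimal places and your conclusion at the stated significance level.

t = 3.511; reject H0

H0: μ = 126; H1: μ ≠ 126 (one-sample t-test, two-sided).
t = (x̄ − μ₀)/(s/√n) = (132 − 126)/(9.36/√30) = 3.511
df = n − 1 = 29
Two-sided p-value ≈ 0.001
Since p ≈ 0.001 < α = 0.025, reject H0; the data support H1.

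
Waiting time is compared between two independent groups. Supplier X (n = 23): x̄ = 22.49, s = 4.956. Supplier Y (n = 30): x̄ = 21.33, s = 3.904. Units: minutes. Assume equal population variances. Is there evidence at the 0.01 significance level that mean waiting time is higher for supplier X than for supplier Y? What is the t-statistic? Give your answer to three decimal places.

0.954

Let group 1 = supplier X, group 2 = supplier Y. H0: μ_1 = μ_2; H1: μ_1 > μ_2 (two-sample pooled-variance t-test, right-tailed).
s_p² = [(23−1)·4.956² + (30−1)·3.904²]/(23+30−2) = 19.2619
t = (22.49 − 21.33)/√[19.2619·(1/23 + 1/30)] = 0.954
df = n₁ + n₂ − 2 = 51
p-value = P(T ≥ 0.954) ≈ 0.1724
Since p ≈ 0.1724 > α = 0.01, fail to reject H0; the evidence is not statistically significant.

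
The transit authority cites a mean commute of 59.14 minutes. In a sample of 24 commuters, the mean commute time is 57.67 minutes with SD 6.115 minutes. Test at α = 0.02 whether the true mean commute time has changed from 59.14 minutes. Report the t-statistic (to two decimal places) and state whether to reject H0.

t = -1.18; fail to reject H0

H0: μ = 59.14; H1: μ ≠ 59.14 (one-sample t-test, two-sided).
t = (x̄ − μ₀)/(s/√n) = (57.67 − 59.14)/(6.115/√24) = -1.18
df = n − 1 = 23
Two-sided p-value ≈ 0.251
Since p ≈ 0.251 > α = 0.02, fail to reject H0; the evidence is not statistically significant.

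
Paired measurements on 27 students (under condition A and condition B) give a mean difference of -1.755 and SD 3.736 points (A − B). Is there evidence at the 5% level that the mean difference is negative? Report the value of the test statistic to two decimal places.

H0: μ_d = 0; H1: μ_d < 0 (paired t-test on the differences, left-tailed).
t = d̄/(s_d/√n) = -1.755/(3.736/√27) = -2.44
df = n − 1 = 26
p-value = P(T ≤ -2.44) ≈ 0.0109
Since p ≈ 0.0109 < α = 0.05, reject H0; the evidence is statistically significant.

-2.44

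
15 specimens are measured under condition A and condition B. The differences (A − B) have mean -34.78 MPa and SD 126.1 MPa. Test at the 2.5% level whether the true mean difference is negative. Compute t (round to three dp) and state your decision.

t = -1.068; fail to reject H0

H0: μ_d = 0; H1: μ_d < 0 (paired t-test on the differences, left-tailed).
t = d̄/(s_d/√n) = -34.78/(126.1/√15) = -1.068
df = n − 1 = 14
p-value = P(T ≤ -1.068) ≈ 0.152
Since p ≈ 0.152 > α = 0.025, fail to reject H0; the evidence is not statistically significant.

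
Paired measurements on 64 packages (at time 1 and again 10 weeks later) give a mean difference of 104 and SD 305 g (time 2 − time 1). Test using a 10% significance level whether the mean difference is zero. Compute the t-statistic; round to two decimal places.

H0: μ_d = 0; H1: μ_d ≠ 0 (paired t-test on the differences, two-sided).
t = d̄/(s_d/√n) = 104/(305/√64) = 2.73
df = n − 1 = 63
Two-sided p-value ≈ 0.0082
Since p ≈ 0.0082 < α = 0.1, reject H0; the evidence is statistically significant.

2.73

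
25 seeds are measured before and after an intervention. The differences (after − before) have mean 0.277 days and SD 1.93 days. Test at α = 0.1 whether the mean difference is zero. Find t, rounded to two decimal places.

H0: μ_d = 0; H1: μ_d ≠ 0 (paired t-test on the differences, two-sided).
t = d̄/(s_d/√n) = 0.277/(1.93/√25) = 0.72
df = n − 1 = 24
Two-sided p-value ≈ 0.4799
Since p ≈ 0.4799 > α = 0.1, fail to reject H0; the evidence is not statistically significant.

0.72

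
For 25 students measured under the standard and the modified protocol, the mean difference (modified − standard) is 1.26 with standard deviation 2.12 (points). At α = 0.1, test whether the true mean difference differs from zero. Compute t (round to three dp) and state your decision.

t = 2.972; reject H0

H0: μ_d = 0; H1: μ_d ≠ 0 (paired t-test on the differences, two-sided).
t = d̄/(s_d/√n) = 1.26/(2.12/√25) = 2.972
df = n − 1 = 24
Two-sided p-value ≈ 0.007
Since p ≈ 0.007 < α = 0.1, reject H0; the evidence is statistically significant.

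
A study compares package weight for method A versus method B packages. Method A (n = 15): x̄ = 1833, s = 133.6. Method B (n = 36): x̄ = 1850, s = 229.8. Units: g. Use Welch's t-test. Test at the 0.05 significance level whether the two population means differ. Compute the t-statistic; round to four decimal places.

-0.3298

Let group 1 = method A, group 2 = method B. H0: μ_1 = μ_2; H1: μ_1 ≠ μ_2 (Welch's two-sample t-test, two-sided).
t = (x̄_1 − x̄_2)/√(s_1²/n_1 + s_2²/n_2) = (1833 − 1850)/√(133.6²/15 + 229.8²/36) = -0.3298
Welch–Satterthwaite df ≈ 43.41
Two-sided p-value ≈ 0.743
Since p ≈ 0.743 > α = 0.05, fail to reject H0; the evidence is not statistically significant.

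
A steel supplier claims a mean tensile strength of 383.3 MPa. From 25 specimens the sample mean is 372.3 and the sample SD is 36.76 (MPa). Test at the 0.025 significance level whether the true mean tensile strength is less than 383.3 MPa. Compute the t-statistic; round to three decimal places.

-1.496

H0: μ = 383.3; H1: μ < 383.3 (one-sample t-test, left-tailed).
t = (x̄ − μ₀)/(s/√n) = (372.3 − 383.3)/(36.76/√25) = -1.496
df = n − 1 = 24
p-value = P(T ≤ -1.496) ≈ 0.0738
Since p ≈ 0.0738 > α = 0.025, fail to reject H0; the data do not provide sufficient evidence against H0.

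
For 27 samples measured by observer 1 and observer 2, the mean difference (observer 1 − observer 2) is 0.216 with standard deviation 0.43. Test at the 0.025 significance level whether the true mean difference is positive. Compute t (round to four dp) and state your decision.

H0: μ_d = 0; H1: μ_d > 0 (paired t-test on the differences, right-tailed).
t = d̄/(s_d/√n) = 0.216/(0.43/√27) = 2.6102
df = n − 1 = 26
p-value = P(T ≥ 2.6102) ≈ 0.007
Since p ≈ 0.007 < α = 0.025, reject H0; the data support H1.

t = 2.6102; reject H0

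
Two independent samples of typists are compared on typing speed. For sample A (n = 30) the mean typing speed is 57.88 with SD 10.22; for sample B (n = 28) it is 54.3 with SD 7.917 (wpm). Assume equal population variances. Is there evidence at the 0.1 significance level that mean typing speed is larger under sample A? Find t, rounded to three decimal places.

Let group 1 = sample A, group 2 = sample B. H0: μ_1 = μ_2; H1: μ_1 > μ_2 (two-sample pooled-variance t-test, right-tailed).
s_p² = [(30−1)·10.22² + (28−1)·7.917²]/(30+28−2) = 84.3095
t = (57.88 − 54.3)/√[84.3095·(1/30 + 1/28)] = 1.484
df = n₁ + n₂ − 2 = 56
p-value = P(T ≥ 1.484) ≈ 0.072
Since p ≈ 0.072 < α = 0.1, reject H0; the data support H1.

1.484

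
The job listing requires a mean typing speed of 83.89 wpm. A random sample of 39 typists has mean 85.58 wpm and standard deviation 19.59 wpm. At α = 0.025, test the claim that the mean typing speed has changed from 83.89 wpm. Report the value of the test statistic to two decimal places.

H0: μ = 83.89; H1: μ ≠ 83.89 (one-sample t-test, two-sided).
t = (x̄ − μ₀)/(s/√n) = (85.58 − 83.89)/(19.59/√39) = 0.54
df = n − 1 = 38
Two-sided p-value ≈ 0.5932
Since p ≈ 0.5932 > α = 0.025, fail to reject H0; the evidence is not statistically significant.

0.54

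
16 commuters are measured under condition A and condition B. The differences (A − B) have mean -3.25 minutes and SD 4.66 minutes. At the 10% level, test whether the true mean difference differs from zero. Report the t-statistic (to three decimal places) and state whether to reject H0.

t = -2.790; reject H0

H0: μ_d = 0; H1: μ_d ≠ 0 (paired t-test on the differences, two-sided).
t = d̄/(s_d/√n) = -3.25/(4.66/√16) = -2.790
df = n − 1 = 15
Two-sided p-value ≈ 0.0137
Since p ≈ 0.0137 < α = 0.1, reject H0; the evidence is statistically significant.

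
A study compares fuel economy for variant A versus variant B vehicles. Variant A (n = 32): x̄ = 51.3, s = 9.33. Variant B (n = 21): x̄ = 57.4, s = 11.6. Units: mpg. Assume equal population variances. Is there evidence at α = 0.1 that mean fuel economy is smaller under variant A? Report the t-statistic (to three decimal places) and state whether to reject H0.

Let group 1 = variant A, group 2 = variant B. H0: μ_1 = μ_2; H1: μ_1 < μ_2 (two-sample pooled-variance t-test, left-tailed).
s_p² = [(32−1)·9.33² + (21−1)·11.6²]/(32+21−2) = 105.681
t = (51.3 − 57.4)/√[105.681·(1/32 + 1/21)] = -2.113
df = n₁ + n₂ − 2 = 51
p-value = P(T ≤ -2.113) ≈ 0.0198
Since p ≈ 0.0198 < α = 0.1, reject H0; the data support H1.

t = -2.113; reject H0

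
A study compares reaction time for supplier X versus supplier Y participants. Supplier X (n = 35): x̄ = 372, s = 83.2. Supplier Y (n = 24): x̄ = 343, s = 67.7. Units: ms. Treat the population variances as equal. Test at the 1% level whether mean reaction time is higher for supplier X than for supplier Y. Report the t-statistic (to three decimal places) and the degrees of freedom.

Let group 1 = supplier X, group 2 = supplier Y. H0: μ_1 = μ_2; H1: μ_1 > μ_2 (two-sample pooled-variance t-test, right-tailed).
s_p² = [(35−1)·83.2² + (24−1)·67.7²]/(35+24−2) = 5978.45
t = (372 − 343)/√[5978.45·(1/35 + 1/24)] = 1.415
df = n₁ + n₂ − 2 = 57
p-value = P(T ≥ 1.415) ≈ 0.0812
Since p ≈ 0.0812 > α = 0.01, fail to reject H0; the evidence is not statistically significant.

t = 1.415, df = 57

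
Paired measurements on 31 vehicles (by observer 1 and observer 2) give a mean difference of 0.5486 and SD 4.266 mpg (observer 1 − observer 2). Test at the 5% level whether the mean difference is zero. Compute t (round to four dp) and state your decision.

H0: μ_d = 0; H1: μ_d ≠ 0 (paired t-test on the differences, two-sided).
t = d̄/(s_d/√n) = 0.5486/(4.266/√31) = 0.7160
df = n − 1 = 30
Two-sided p-value ≈ 0.480
Since p ≈ 0.480 > α = 0.05, fail to reject H0; the data do not provide sufficient evidence against H0.

t = 0.7160; fail to reject H0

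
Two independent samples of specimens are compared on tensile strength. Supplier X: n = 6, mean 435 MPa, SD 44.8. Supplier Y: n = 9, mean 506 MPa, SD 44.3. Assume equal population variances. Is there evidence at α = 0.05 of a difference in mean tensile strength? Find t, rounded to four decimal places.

-3.0277

Let group 1 = supplier X, group 2 = supplier Y. H0: μ_1 = μ_2; H1: μ_1 ≠ μ_2 (two-sample pooled-variance t-test, two-sided).
s_p² = [(6−1)·44.8² + (9−1)·44.3²]/(6+9−2) = 1979.62
t = (435 − 506)/√[1979.62·(1/6 + 1/9)] = -3.0277
df = n₁ + n₂ − 2 = 13
Two-sided p-value ≈ 0.0097
Since p ≈ 0.0097 < α = 0.05, reject H0; the data support H1.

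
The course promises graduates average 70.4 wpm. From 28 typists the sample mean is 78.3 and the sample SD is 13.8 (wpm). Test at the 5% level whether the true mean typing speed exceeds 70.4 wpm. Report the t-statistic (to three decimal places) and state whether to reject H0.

t = 3.029; reject H0

H0: μ = 70.4; H1: μ > 70.4 (one-sample t-test, right-tailed).
t = (x̄ − μ₀)/(s/√n) = (78.3 − 70.4)/(13.8/√28) = 3.029
df = n − 1 = 27
p-value = P(T ≥ 3.029) ≈ 0.003
Since p ≈ 0.003 < α = 0.05, reject H0; the data support H1.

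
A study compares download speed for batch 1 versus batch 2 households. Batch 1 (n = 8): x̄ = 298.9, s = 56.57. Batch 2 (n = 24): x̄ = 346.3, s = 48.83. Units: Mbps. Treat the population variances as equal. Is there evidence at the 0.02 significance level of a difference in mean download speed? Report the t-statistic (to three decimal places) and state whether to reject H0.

t = -2.288; fail to reject H0

Let group 1 = batch 1, group 2 = batch 2. H0: μ_1 = μ_2; H1: μ_1 ≠ μ_2 (two-sample pooled-variance t-test, two-sided).
s_p² = [(8−1)·56.57² + (24−1)·48.83²]/(8+24−2) = 2574.72
t = (298.9 − 346.3)/√[2574.72·(1/8 + 1/24)] = -2.288
df = n₁ + n₂ − 2 = 30
Two-sided p-value ≈ 0.0293
Since p ≈ 0.0293 > α = 0.02, fail to reject H0; the data do not provide sufficient evidence against H0.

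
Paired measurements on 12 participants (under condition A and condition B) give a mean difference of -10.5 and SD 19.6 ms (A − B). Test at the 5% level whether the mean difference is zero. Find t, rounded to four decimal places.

-1.8558

H0: μ_d = 0; H1: μ_d ≠ 0 (paired t-test on the differences, two-sided).
t = d̄/(s_d/√n) = -10.5/(19.6/√12) = -1.8558
df = n − 1 = 11
Two-sided p-value ≈ 0.0905
Since p ≈ 0.0905 > α = 0.05, fail to reject H0; the data do not provide sufficient evidence against H0.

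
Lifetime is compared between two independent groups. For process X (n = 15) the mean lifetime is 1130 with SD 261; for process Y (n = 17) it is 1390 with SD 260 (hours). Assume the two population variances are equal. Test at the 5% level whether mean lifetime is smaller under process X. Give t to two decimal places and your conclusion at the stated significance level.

t = -2.82; reject H0

Let group 1 = process X, group 2 = process Y. H0: μ_1 = μ_2; H1: μ_1 < μ_2 (two-sample pooled-variance t-test, left-tailed).
s_p² = [(15−1)·261² + (17−1)·260²]/(15+17−2) = 67843.1
t = (1130 − 1390)/√[67843.1·(1/15 + 1/17)] = -2.82
df = n₁ + n₂ − 2 = 30
p-value = P(T ≤ -2.82) ≈ 0.004
Since p ≈ 0.004 < α = 0.05, reject H0; the evidence is statistically significant.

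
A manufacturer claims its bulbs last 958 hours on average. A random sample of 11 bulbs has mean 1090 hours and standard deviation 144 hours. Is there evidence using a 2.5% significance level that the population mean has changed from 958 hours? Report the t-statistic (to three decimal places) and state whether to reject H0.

t = 3.040; reject H0

H0: μ = 958; H1: μ ≠ 958 (one-sample t-test, two-sided).
t = (x̄ − μ₀)/(s/√n) = (1090 − 958)/(144/√11) = 3.040
df = n − 1 = 10
Two-sided p-value ≈ 0.0125
Since p ≈ 0.0125 < α = 0.025, reject H0; the data support H1.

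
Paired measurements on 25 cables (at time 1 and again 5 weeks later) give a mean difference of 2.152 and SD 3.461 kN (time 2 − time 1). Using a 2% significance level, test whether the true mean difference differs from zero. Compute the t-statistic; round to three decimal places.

3.109

H0: μ_d = 0; H1: μ_d ≠ 0 (paired t-test on the differences, two-sided).
t = d̄/(s_d/√n) = 2.152/(3.461/√25) = 3.109
df = n − 1 = 24
Two-sided p-value ≈ 0.0048
Since p ≈ 0.0048 < α = 0.02, reject H0; the evidence is statistically significant.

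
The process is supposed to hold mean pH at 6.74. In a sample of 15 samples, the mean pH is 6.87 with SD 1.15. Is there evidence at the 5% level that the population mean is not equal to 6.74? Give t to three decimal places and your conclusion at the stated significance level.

H0: μ = 6.74; H1: μ ≠ 6.74 (one-sample t-test, two-sided).
t = (x̄ − μ₀)/(s/√n) = (6.87 − 6.74)/(1.15/√15) = 0.438
df = n − 1 = 14
Two-sided p-value ≈ 0.668
Since p ≈ 0.668 > α = 0.05, fail to reject H0; the evidence is not statistically significant.

t = 0.438; fail to reject H0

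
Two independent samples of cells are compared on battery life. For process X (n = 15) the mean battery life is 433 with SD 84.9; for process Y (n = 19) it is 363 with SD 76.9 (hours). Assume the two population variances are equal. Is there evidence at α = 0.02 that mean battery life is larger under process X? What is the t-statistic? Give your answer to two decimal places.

2.52

Let group 1 = process X, group 2 = process Y. H0: μ_1 = μ_2; H1: μ_1 > μ_2 (two-sample pooled-variance t-test, right-tailed).
s_p² = [(15−1)·84.9² + (19−1)·76.9²]/(15+19−2) = 6479.91
t = (433 − 363)/√[6479.91·(1/15 + 1/19)] = 2.52
df = n₁ + n₂ − 2 = 32
p-value = P(T ≥ 2.52) ≈ 0.0085
Since p ≈ 0.0085 < α = 0.02, reject H0; the evidence is statistically significant.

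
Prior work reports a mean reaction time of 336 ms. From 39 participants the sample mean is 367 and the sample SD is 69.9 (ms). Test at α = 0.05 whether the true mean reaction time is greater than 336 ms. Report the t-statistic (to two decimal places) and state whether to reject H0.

H0: μ = 336; H1: μ > 336 (one-sample t-test, right-tailed).
t = (x̄ − μ₀)/(s/√n) = (367 − 336)/(69.9/√39) = 2.77
df = n − 1 = 38
p-value = P(T ≥ 2.77) ≈ 0.004
Since p ≈ 0.004 < α = 0.05, reject H0; the evidence is statistically significant.

t = 2.77; reject H0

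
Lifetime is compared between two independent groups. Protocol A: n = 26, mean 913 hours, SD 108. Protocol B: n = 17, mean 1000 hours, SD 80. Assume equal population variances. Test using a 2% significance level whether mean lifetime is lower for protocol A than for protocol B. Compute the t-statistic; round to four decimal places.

Let group 1 = protocol A, group 2 = protocol B. H0: μ_1 = μ_2; H1: μ_1 < μ_2 (two-sample pooled-variance t-test, left-tailed).
s_p² = [(26−1)·108² + (17−1)·80²]/(26+17−2) = 9609.76
t = (913 − 1000)/√[9609.76·(1/26 + 1/17)] = -2.8454
df = n₁ + n₂ − 2 = 41
p-value = P(T ≤ -2.8454) ≈ 0.003
Since p ≈ 0.003 < α = 0.02, reject H0; the data support H1.

-2.8454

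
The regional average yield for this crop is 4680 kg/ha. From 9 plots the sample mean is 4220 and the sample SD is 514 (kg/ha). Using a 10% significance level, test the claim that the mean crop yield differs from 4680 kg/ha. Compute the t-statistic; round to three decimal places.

-2.685

H0: μ = 4680; H1: μ ≠ 4680 (one-sample t-test, two-sided).
t = (x̄ − μ₀)/(s/√n) = (4220 − 4680)/(514/√9) = -2.685
df = n − 1 = 8
Two-sided p-value ≈ 0.028
Since p ≈ 0.028 < α = 0.1, reject H0; the evidence is statistically significant.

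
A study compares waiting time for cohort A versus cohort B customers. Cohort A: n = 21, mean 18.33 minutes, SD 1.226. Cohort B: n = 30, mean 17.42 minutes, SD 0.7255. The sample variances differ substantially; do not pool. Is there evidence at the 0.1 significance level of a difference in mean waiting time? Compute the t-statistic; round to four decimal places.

3.0483

Let group 1 = cohort A, group 2 = cohort B. H0: μ_1 = μ_2; H1: μ_1 ≠ μ_2 (Welch's two-sample t-test, two-sided).
t = (x̄_1 − x̄_2)/√(s_1²/n_1 + s_2²/n_2) = (18.33 − 17.42)/√(1.226²/21 + 0.7255²/30) = 3.0483
Welch–Satterthwaite df ≈ 29.77
Two-sided p-value ≈ 0.0048
Since p ≈ 0.0048 < α = 0.1, reject H0; the evidence is statistically significant.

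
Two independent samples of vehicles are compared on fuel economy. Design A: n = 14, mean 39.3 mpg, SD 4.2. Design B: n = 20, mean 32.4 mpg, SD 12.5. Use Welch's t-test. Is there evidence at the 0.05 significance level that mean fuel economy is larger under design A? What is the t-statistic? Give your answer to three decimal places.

2.291

Let group 1 = design A, group 2 = design B. H0: μ_1 = μ_2; H1: μ_1 > μ_2 (Welch's two-sample t-test, right-tailed).
t = (x̄_1 − x̄_2)/√(s_1²/n_1 + s_2²/n_2) = (39.3 − 32.4)/√(4.2²/14 + 12.5²/20) = 2.291
Welch–Satterthwaite df ≈ 24.68
p-value = P(T ≥ 2.291) ≈ 0.015
Since p ≈ 0.015 < α = 0.05, reject H0; the data support H1.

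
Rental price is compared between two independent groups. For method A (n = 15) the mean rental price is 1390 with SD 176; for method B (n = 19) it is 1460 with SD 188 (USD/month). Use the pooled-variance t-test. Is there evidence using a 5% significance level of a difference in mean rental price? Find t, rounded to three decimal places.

Let group 1 = method A, group 2 = method B. H0: μ_1 = μ_2; H1: μ_1 ≠ μ_2 (two-sample pooled-variance t-test, two-sided).
s_p² = [(15−1)·176² + (19−1)·188²]/(15+19−2) = 33433
t = (1390 − 1460)/√[33433·(1/15 + 1/19)] = -1.108
df = n₁ + n₂ − 2 = 32
Two-sided p-value ≈ 0.2760
Since p ≈ 0.2760 > α = 0.05, fail to reject H0; the data do not provide sufficient evidence against H0.

-1.108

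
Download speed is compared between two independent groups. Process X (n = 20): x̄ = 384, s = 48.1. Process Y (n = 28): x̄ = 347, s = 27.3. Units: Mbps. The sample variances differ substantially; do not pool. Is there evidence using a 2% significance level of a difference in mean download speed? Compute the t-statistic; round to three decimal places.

Let group 1 = process X, group 2 = process Y. H0: μ_1 = μ_2; H1: μ_1 ≠ μ_2 (Welch's two-sample t-test, two-sided).
t = (x̄_1 − x̄_2)/√(s_1²/n_1 + s_2²/n_2) = (384 − 347)/√(48.1²/20 + 27.3²/28) = 3.102
Welch–Satterthwaite df ≈ 27.72
Two-sided p-value ≈ 0.004
Since p ≈ 0.004 < α = 0.02, reject H0; the data support H1.

3.102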